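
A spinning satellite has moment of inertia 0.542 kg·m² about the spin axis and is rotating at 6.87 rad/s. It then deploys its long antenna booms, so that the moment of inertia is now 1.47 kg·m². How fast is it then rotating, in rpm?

ω₂ ≈ 24.2 rpm

Angular momentum about the spin axis is conserved since the torque about it is zero.
ω₂ = I₁ω₁ / I₂ = (0.5420)(6.87 rad/s) / (1.470) = 2.533 rad/s = 24.19 rpm.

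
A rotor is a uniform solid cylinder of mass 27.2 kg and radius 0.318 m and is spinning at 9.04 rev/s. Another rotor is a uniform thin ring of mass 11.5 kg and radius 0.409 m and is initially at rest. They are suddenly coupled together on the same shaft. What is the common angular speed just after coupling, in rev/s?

No external torque acts about the common axis, so total angular momentum is conserved.
Moments of inertia: I_A = ½(27.2)(0.318)² = 1.375 kg·m²; I_B = (11.5)(0.409)² = 1.924 kg·m².
Taking A's sense as positive: L = (1.375)(9.04) = 12.43 kg·m²·rev/s.
Combined I = 1.375 + 1.924 = 3.299 kg·m².
ω_f = L / I = 12.43 / 3.299 = 3.769 rev/s.

|ω_f| ≈ 3.77 rev/s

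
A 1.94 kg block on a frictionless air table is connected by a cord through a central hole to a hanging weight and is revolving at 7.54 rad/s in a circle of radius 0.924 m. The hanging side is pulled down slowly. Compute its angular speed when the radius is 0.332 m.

No torque about the axis ⇒ m r₁² ω₁ = m r₂² ω₂.
ω₂ = ω₁ (r₁/r₂)² = (7.54)(0.924/0.332)² = 58.40 rad/s.

ω₂ ≈ 58.4 rad/s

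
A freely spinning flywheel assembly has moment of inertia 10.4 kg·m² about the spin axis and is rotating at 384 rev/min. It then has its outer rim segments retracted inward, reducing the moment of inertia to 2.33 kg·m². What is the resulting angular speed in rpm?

ω₂ ≈ 1710 rpm

No external torque acts about the spin axis, so angular momentum is conserved.
ω₂ = I₁ω₁ / I₂ = (10.40)(384 rpm) / (2.330) = 1714 rpm.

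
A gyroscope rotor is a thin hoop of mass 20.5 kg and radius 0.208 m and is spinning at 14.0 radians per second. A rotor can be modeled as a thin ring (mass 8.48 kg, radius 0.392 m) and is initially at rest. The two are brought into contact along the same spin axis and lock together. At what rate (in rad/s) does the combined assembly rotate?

The coupling torques are internal; angular momentum about the shared axis is conserved.
Moments of inertia: I_A = (20.5)(0.208)² = 0.8869 kg·m²; I_B = (8.48)(0.392)² = 1.303 kg·m².
Taking A's sense as positive: L = (0.8869)(14.0) = 12.42 kg·m²·rad/s.
Combined I = 0.8869 + 1.303 = 2.190 kg·m².
ω_f = L / I = 12.42 / 2.190 = 5.670 rad/s.

|ω_f| ≈ 5.67 rad/s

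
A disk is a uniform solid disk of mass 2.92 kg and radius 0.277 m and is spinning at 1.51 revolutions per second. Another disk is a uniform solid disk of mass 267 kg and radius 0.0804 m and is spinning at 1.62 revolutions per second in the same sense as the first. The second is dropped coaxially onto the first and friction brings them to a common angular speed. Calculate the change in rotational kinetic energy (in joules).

No external torque acts about the common axis, so total angular momentum is conserved.
Moments of inertia: I_A = ½(2.92)(0.277)² = 0.1120 kg·m²; I_B = ½(267)(0.0804)² = 0.8630 kg·m².
Taking A's sense as positive: L = (0.1120)(1.51) + (0.8630)(1.62) = 1.567 kg·m²·rev/s.
Combined I = 0.1120 + 0.8630 = 0.9750 kg·m².
ω_f = L / I = 1.567 / 0.9750 = 1.607 rev/s.
KE_i = ½ΣIω² = 49.75 J; KE_f = ½(0.9750)(10.10)² = 49.72 J.

ΔKE ≈ -0.0237 J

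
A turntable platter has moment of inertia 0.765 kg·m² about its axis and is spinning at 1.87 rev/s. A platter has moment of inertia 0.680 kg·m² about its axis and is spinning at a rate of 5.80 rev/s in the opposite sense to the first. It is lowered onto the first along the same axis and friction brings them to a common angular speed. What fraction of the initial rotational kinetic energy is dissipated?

fraction ≈ 0.829

The coupling torques are internal; angular momentum about the shared axis is conserved.
Taking A's sense as positive: L = (0.7650)(1.87) − (0.6800)(5.80) = -2.513 kg·m²·rev/s.
Combined I = 0.7650 + 0.6800 = 1.445 kg·m².
ω_f = L / I = -2.513 / 1.445 = -1.739 rev/s.
KE_i = ½ΣIω² = 504.3 J; KE_f = ½(1.445)(10.93)² = 86.30 J.
Fraction dissipated = (KE_i − KE_f)/KE_i = 0.8289.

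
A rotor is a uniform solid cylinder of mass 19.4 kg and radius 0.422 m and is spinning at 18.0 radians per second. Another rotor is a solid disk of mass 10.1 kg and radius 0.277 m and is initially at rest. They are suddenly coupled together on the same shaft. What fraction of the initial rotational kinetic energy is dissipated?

The coupling torques are internal; angular momentum about the shared axis is conserved.
Moments of inertia: I_A = ½(19.4)(0.422)² = 1.727 kg·m²; I_B = ½(10.1)(0.277)² = 0.3875 kg·m².
Taking A's sense as positive: L = (1.727)(18.0) = 31.09 kg·m²·rad/s.
Combined I = 1.727 + 0.3875 = 2.115 kg·m².
ω_f = L / I = 31.09 / 2.115 = 14.70 rad/s.
KE_i = ½ΣIω² = 279.8 J; KE_f = ½(2.115)(14.70)² = 228.6 J.
Fraction dissipated = (KE_i − KE_f)/KE_i = 0.1832.

fraction ≈ 0.183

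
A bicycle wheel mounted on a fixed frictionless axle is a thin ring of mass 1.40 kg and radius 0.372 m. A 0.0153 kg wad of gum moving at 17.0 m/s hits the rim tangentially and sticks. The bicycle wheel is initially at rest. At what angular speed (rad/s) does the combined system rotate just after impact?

About the axle the impulsive forces during the collision are internal, so angular momentum about that axis is conserved.
I_p = (1.40)(0.372)² = 0.1937 kg·m². Taking the sense of the wad of gum's angular momentum as positive, L_{wad} = m v R = (0.0153)(17.0)(0.372) = 0.09676 kg·m²/s.
L_i = 0 + 0.09676 = 0.09676 kg·m²/s.
After sticking, I_f = I_p + m R² = 0.1937 + (0.0153)(0.372)² = 0.1959 kg·m².
ω_f = L_i / I_f = 0.09676 / 0.1959 = 0.4940 rad/s.

|ω_f| ≈ 0.494 rad/s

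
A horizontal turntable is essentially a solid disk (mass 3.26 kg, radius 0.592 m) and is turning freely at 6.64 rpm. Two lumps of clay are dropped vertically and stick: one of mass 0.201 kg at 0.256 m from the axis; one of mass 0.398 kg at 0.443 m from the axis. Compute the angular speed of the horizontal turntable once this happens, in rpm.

ω_f ≈ 5.73 rpm

No external torque acts about the axis; L_before = L_after.
I_p = ½(3.26)(0.592)² = 0.5713 kg·m².
Added inertia Σmr² = (0.201)(0.256)² + (0.398)(0.443)² = 0.09128 kg·m²; I_f = 0.5713 + 0.09128 = 0.6625 kg·m².
ω_f = I_p ω_i / I_f = (0.5713)(6.64) / 0.6625 = 5.725 rpm.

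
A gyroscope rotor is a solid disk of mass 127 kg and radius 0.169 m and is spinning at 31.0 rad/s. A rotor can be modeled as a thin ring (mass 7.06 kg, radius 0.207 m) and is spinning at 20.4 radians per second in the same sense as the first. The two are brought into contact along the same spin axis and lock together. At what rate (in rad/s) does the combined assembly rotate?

The coupling torques are internal; angular momentum about the shared axis is conserved.
Moments of inertia: I_A = ½(127)(0.169)² = 1.814 kg·m²; I_B = (7.06)(0.207)² = 0.3025 kg·m².
Taking A's sense as positive: L = (1.814)(31.0) + (0.3025)(20.4) = 62.39 kg·m²·rad/s.
Combined I = 1.814 + 0.3025 = 2.116 kg·m².
ω_f = L / I = 62.39 / 2.116 = 29.48 rad/s.

|ω_f| ≈ 29.5 rad/s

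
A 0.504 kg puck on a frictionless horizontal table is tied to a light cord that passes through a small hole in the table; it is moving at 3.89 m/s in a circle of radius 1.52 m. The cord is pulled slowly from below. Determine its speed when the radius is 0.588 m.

v₂ ≈ 10.1 m/s

Central (radial) force ⇒ zero torque about the center ⇒ m v r is constant.
v₂ = v₁ r₁ / r₂ = (3.89)(1.52) / (0.588) = 10.06 m/s.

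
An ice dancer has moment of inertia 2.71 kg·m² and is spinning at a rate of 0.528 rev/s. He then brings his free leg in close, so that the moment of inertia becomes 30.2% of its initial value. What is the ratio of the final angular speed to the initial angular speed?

ω₂/ω₁ ≈ 3.31

Angular momentum about the spin axis is conserved since the torque about it is zero.
I₂ = 0.302 × 2.71 = 0.8184 kg·m².
ω₂/ω₁ = I₁/I₂ = 2.710 / 0.8184 = 3.311.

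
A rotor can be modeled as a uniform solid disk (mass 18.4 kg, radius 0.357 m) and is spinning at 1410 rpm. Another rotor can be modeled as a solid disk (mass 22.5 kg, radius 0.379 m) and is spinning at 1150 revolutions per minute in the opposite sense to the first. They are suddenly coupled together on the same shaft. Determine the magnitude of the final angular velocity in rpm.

|ω_f| ≈ 73.5 rpm

No external torque acts about the common axis, so total angular momentum is conserved.
Moments of inertia: I_A = ½(18.4)(0.357)² = 1.173 kg·m²; I_B = ½(22.5)(0.379)² = 1.616 kg·m².
Taking A's sense as positive: L = (1.173)(1410) − (1.616)(1150) = -205.1 kg·m²·rpm.
Combined I = 1.173 + 1.616 = 2.788 kg·m².
ω_f = L / I = -205.1 / 2.788 = -73.55 rpm.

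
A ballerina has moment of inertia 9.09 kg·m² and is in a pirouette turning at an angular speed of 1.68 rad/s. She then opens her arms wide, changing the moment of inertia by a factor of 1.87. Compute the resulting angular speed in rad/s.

No external torque acts about the spin axis, so angular momentum is conserved.
I₂ = 1.87 × 9.09 = 17.00 kg·m².
ω₂ = I₁ω₁ / I₂ = (9.090)(1.68 rad/s) / (17.00) = 0.8984 rad/s.

ω₂ ≈ 0.898 rad/s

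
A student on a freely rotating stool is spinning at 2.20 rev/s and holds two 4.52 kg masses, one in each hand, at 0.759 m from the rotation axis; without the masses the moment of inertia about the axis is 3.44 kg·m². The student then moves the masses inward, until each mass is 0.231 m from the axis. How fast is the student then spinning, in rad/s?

ω₂ ≈ 30.5 rad/s

Angular momentum about the spin axis is conserved since the torque about it is zero.
I₁ = 3.44 + 2(4.52)(0.759)² = 8.648 kg·m²; I₂ = 3.44 + 2(4.52)(0.231)² = 3.922 kg·m².
ω₂ = I₁ω₁ / I₂ = (8.648)(2.20 rev/s) / (3.922) = 4.850 rev/s = 30.48 rad/s.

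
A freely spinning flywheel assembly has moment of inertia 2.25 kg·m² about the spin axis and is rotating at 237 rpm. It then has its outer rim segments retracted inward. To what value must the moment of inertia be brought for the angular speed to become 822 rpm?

I₂ ≈ 0.649 kg·m²

Angular momentum about the spin axis is conserved since the torque about it is zero.
I₂ = I₁ω₁ / ω₂ = (2.25)(237) / (822) = 0.6487 kg·m².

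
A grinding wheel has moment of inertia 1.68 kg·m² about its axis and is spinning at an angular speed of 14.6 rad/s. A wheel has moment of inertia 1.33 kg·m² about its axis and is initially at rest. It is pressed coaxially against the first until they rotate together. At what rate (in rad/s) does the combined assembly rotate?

The coupling torques are internal; angular momentum about the shared axis is conserved.
Taking A's sense as positive: L = (1.680)(14.6) = 24.53 kg·m²·rad/s.
Combined I = 1.680 + 1.330 = 3.010 kg·m².
ω_f = L / I = 24.53 / 3.010 = 8.149 rad/s.

|ω_f| ≈ 8.15 rad/s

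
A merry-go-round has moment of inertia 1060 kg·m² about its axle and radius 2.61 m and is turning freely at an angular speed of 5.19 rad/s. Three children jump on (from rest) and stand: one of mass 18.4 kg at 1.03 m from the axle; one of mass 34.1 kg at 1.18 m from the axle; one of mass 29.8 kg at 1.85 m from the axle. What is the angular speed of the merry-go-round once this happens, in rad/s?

ω_f ≈ 4.48 rad/s

No external torque acts about the axle; L_before = L_after.
Added inertia Σmr² = (18.4)(1.03)² + (34.1)(1.18)² + (29.8)(1.85)² = 169.0 kg·m²; I_f = 1060 + 169.0 = 1229 kg·m².
ω_f = I_p ω_i / I_f = (1060)(5.19) / 1229 = 4.476 rad/s.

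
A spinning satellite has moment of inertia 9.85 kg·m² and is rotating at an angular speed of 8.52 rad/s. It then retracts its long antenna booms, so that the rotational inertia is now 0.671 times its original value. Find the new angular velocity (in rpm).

No external torque acts about the spin axis, so angular momentum is conserved.
I₂ = 0.671 × 9.85 = 6.609 kg·m².
ω₂ = I₁ω₁ / I₂ = (9.850)(8.52 rad/s) / (6.609) = 12.70 rad/s = 121.3 rpm.

ω₂ ≈ 121 rpm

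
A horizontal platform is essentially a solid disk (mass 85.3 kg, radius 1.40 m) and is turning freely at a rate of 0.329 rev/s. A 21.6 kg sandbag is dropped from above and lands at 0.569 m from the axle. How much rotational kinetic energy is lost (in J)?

energy lost ≈ 13.8 J

The added mass arrives with no angular momentum about the axle, and any external torque about the axle is negligible, so the system's angular momentum is conserved.
I_p = ½(85.3)(1.40)² = 83.59 kg·m².
Added inertia Σmr² = (21.6)(0.569)² = 6.993 kg·m²; I_f = 83.59 + 6.993 = 90.59 kg·m².
ω_f = I_p ω_i / I_f = (83.59)(0.329) / 90.59 = 0.3036 rev/s.
KE_i = ½(83.59)(2.067 rad/s)² = 178.6 J; KE_f = ½(90.59)(1.908)² = 164.8 J.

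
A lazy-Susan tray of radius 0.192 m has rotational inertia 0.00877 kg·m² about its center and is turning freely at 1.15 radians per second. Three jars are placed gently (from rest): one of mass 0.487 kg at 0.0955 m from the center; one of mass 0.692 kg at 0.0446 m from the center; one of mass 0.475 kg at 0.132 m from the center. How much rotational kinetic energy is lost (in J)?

energy lost ≈ 0.00357 J

The added mass arrives with no angular momentum about the center, and any external torque about the center is negligible, so the system's angular momentum is conserved.
Added inertia Σmr² = (0.487)(0.0955)² + (0.692)(0.0446)² + (0.475)(0.132)² = 0.01409 kg·m²; I_f = 0.008770 + 0.01409 = 0.02286 kg·m².
ω_f = I_p ω_i / I_f = (0.008770)(1.15) / 0.02286 = 0.4411 rad/s.
KE_i = ½(0.008770)(1.150 rad/s)² = 0.005799 J; KE_f = ½(0.02286)(0.4411)² = 0.002224 J.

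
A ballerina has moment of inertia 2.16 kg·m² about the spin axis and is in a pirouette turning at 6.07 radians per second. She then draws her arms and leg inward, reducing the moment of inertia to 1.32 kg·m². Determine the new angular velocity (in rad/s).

ω₂ ≈ 9.93 rad/s

With no external torque about the axis, L is conserved: I₁ω₁ = I₂ω₂.
ω₂ = I₁ω₁ / I₂ = (2.160)(6.07 rad/s) / (1.320) = 9.933 rad/s.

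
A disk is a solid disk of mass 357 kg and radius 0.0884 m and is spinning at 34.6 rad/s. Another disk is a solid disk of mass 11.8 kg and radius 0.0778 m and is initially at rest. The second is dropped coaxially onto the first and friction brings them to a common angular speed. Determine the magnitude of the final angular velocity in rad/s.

|ω_f| ≈ 33.7 rad/s

No external torque acts about the common axis, so total angular momentum is conserved.
Moments of inertia: I_A = ½(357)(0.0884)² = 1.395 kg·m²; I_B = ½(11.8)(0.0778)² = 0.03571 kg·m².
Taking A's sense as positive: L = (1.395)(34.6) = 48.26 kg·m²·rad/s.
Combined I = 1.395 + 0.03571 = 1.431 kg·m².
ω_f = L / I = 48.26 / 1.431 = 33.74 rad/s.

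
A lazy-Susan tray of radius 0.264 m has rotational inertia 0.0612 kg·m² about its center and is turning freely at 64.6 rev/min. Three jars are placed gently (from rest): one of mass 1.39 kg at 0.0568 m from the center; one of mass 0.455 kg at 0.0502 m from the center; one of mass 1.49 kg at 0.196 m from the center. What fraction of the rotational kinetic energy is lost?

The added mass arrives with no angular momentum about the center, and any external torque about the center is negligible, so the system's angular momentum is conserved.
Added inertia Σmr² = (1.39)(0.0568)² + (0.455)(0.0502)² + (1.49)(0.196)² = 0.06287 kg·m²; I_f = 0.06120 + 0.06287 = 0.1241 kg·m².
ω_f = I_p ω_i / I_f = (0.06120)(64.6) / 0.1241 = 31.86 rpm.
KE_i = ½(0.06120)(6.765 rad/s)² = 1.400 J; KE_f = ½(0.1241)(3.337)² = 0.6908 J.
Fraction lost = 0.5067.

fraction ≈ 0.507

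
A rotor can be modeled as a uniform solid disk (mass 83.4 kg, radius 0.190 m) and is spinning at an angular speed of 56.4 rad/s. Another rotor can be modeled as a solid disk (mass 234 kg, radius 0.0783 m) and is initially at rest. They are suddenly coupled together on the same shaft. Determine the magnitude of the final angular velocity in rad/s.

|ω_f| ≈ 38.2 rad/s

The coupling torques are internal; angular momentum about the shared axis is conserved.
Moments of inertia: I_A = ½(83.4)(0.190)² = 1.505 kg·m²; I_B = ½(234)(0.0783)² = 0.7173 kg·m².
Taking A's sense as positive: L = (1.505)(56.4) = 84.90 kg·m²·rad/s.
Combined I = 1.505 + 0.7173 = 2.223 kg·m².
ω_f = L / I = 84.90 / 2.223 = 38.20 rad/s.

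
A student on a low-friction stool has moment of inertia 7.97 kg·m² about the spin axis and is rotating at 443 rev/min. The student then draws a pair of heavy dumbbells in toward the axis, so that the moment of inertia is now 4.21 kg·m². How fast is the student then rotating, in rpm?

ω₂ ≈ 839 rpm

With no external torque about the axis, L is conserved: I₁ω₁ = I₂ω₂.
ω₂ = I₁ω₁ / I₂ = (7.970)(443 rpm) / (4.210) = 838.6 rpm.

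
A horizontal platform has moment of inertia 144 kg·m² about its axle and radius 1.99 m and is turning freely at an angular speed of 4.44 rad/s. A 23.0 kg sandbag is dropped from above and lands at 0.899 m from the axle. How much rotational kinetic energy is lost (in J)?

The added mass arrives with no angular momentum about the axle, and any external torque about the axle is negligible, so the system's angular momentum is conserved.
Added inertia Σmr² = (23.0)(0.899)² = 18.59 kg·m²; I_f = 144.0 + 18.59 = 162.6 kg·m².
ω_f = I_p ω_i / I_f = (144.0)(4.44) / 162.6 = 3.932 rad/s.
KE_i = ½(144.0)(4.440 rad/s)² = 1419 J; KE_f = ½(162.6)(3.932)² = 1257 J.

energy lost ≈ 162 J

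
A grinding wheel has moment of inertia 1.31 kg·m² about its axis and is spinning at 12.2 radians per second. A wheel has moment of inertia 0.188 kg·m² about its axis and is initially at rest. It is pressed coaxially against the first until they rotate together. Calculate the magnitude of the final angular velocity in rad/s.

No external torque acts about the common axis, so total angular momentum is conserved.
Taking A's sense as positive: L = (1.310)(12.2) = 15.98 kg·m²·rad/s.
Combined I = 1.310 + 0.1880 = 1.498 kg·m².
ω_f = L / I = 15.98 / 1.498 = 10.67 rad/s.

|ω_f| ≈ 10.7 rad/s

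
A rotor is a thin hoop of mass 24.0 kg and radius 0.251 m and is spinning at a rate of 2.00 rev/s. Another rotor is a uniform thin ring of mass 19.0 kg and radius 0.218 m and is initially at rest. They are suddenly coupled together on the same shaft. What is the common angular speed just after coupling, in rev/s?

The coupling torques are internal; angular momentum about the shared axis is conserved.
Moments of inertia: I_A = (24.0)(0.251)² = 1.512 kg·m²; I_B = (19.0)(0.218)² = 0.9030 kg·m².
Taking A's sense as positive: L = (1.512)(2.00) = 3.024 kg·m²·rev/s.
Combined I = 1.512 + 0.9030 = 2.415 kg·m².
ω_f = L / I = 3.024 / 2.415 = 1.252 rev/s.

|ω_f| ≈ 1.25 rev/s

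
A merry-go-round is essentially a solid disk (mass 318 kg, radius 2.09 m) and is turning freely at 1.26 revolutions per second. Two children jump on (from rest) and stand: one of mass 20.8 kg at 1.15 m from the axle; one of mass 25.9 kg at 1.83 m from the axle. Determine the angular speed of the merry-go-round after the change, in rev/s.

The added mass arrives with no angular momentum about the axle, and any external torque about the axle is negligible, so the system's angular momentum is conserved.
I_p = ½(318)(2.09)² = 694.5 kg·m².
Added inertia Σmr² = (20.8)(1.15)² + (25.9)(1.83)² = 114.2 kg·m²; I_f = 694.5 + 114.2 = 808.8 kg·m².
ω_f = I_p ω_i / I_f = (694.5)(1.26) / 808.8 = 1.082 rev/s.

ω_f ≈ 1.08 rev/s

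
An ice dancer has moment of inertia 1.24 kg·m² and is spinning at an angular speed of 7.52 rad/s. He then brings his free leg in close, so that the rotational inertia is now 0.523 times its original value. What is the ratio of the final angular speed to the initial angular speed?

Angular momentum about the spin axis is conserved since the torque about it is zero.
I₂ = 0.523 × 1.24 = 0.6485 kg·m².
ω₂/ω₁ = I₁/I₂ = 1.240 / 0.6485 = 1.912.

ω₂/ω₁ ≈ 1.91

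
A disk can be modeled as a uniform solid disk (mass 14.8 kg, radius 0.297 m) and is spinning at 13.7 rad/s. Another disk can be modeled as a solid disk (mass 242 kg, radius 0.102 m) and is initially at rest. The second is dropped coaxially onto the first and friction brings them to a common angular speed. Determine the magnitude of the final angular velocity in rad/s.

No external torque acts about the common axis, so total angular momentum is conserved.
Moments of inertia: I_A = ½(14.8)(0.297)² = 0.6527 kg·m²; I_B = ½(242)(0.102)² = 1.259 kg·m².
Taking A's sense as positive: L = (0.6527)(13.7) = 8.943 kg·m²·rad/s.
Combined I = 0.6527 + 1.259 = 1.912 kg·m².
ω_f = L / I = 8.943 / 1.912 = 4.678 rad/s.

|ω_f| ≈ 4.68 rad/s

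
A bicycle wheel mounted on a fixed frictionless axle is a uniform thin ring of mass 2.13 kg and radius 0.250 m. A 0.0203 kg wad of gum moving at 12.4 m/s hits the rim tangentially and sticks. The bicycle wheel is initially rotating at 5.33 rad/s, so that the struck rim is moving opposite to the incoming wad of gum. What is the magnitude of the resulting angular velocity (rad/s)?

The axle reaction passes through the axle and exerts no torque about it; angular momentum about the axle is conserved through the impact.
I_p = (2.13)(0.250)² = 0.1331 kg·m². Taking the sense of the wad of gum's angular momentum as positive, L_{wad} = m v R = (0.0203)(12.4)(0.250) = 0.06293 kg·m²/s.
L_i = −I_p ω_p + m v R = −(0.1331)(5.33) + 0.06293 = -0.6466 kg·m²/s.
After sticking, I_f = I_p + m R² = 0.1331 + (0.0203)(0.250)² = 0.1344 kg·m².
ω_f = L_i / I_f = -0.6466 / 0.1344 = -4.811 rad/s.

|ω_f| ≈ 4.81 rad/s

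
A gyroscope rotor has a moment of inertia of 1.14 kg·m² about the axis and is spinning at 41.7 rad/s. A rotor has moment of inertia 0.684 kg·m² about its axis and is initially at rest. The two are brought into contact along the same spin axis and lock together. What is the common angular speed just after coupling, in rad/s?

|ω_f| ≈ 26.1 rad/s

The coupling torques are internal; angular momentum about the shared axis is conserved.
Taking A's sense as positive: L = (1.140)(41.7) = 47.54 kg·m²·rad/s.
Combined I = 1.140 + 0.6840 = 1.824 kg·m².
ω_f = L / I = 47.54 / 1.824 = 26.06 rad/s.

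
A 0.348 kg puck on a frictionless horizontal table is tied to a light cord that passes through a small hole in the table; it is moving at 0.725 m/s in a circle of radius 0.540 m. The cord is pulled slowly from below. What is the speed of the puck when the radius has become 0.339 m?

v₂ ≈ 1.15 m/s

The only horizontal force on the mass is along the cord (radial), so it exerts no torque about the hole and angular momentum m v r is conserved.
v₂ = v₁ r₁ / r₂ = (0.725)(0.540) / (0.339) = 1.155 m/s.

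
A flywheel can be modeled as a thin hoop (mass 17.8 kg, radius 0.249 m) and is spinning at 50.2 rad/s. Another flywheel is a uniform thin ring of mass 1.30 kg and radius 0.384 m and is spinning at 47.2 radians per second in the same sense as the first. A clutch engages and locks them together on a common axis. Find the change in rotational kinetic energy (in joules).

ΔKE ≈ -0.735 J

The coupling torques are internal; angular momentum about the shared axis is conserved.
Moments of inertia: I_A = (17.8)(0.249)² = 1.104 kg·m²; I_B = (1.30)(0.384)² = 0.1917 kg·m².
Taking A's sense as positive: L = (1.104)(50.2) + (0.1917)(47.2) = 64.45 kg·m²·rad/s.
Combined I = 1.104 + 0.1917 = 1.295 kg·m².
ω_f = L / I = 64.45 / 1.295 = 49.76 rad/s.
KE_i = ½ΣIω² = 1604 J; KE_f = ½(1.295)(49.76)² = 1603 J.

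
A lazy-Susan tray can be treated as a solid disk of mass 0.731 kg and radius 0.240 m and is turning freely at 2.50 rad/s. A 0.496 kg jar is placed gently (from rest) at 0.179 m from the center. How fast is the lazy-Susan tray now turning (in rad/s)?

ω_f ≈ 1.42 rad/s

No external torque acts about the center; L_before = L_after.
I_p = ½(0.731)(0.240)² = 0.02105 kg·m².
Added inertia Σmr² = (0.496)(0.179)² = 0.01589 kg·m²; I_f = 0.02105 + 0.01589 = 0.03695 kg·m².
ω_f = I_p ω_i / I_f = (0.02105)(2.50) / 0.03695 = 1.425 rad/s.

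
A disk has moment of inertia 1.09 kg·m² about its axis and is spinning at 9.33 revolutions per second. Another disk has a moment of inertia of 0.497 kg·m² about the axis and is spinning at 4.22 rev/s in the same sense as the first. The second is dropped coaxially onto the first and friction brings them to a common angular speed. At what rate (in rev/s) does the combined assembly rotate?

|ω_f| ≈ 7.73 rev/s

No external torque acts about the common axis, so total angular momentum is conserved.
Taking A's sense as positive: L = (1.090)(9.33) + (0.4970)(4.22) = 12.27 kg·m²·rev/s.
Combined I = 1.090 + 0.4970 = 1.587 kg·m².
ω_f = L / I = 12.27 / 1.587 = 7.730 rev/s.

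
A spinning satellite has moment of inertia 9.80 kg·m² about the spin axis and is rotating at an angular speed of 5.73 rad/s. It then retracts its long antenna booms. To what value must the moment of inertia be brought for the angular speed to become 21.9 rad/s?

Angular momentum about the spin axis is conserved since the torque about it is zero.
I₂ = I₁ω₁ / ω₂ = (9.80)(5.73) / (21.9) = 2.564 kg·m².

I₂ ≈ 2.56 kg·m²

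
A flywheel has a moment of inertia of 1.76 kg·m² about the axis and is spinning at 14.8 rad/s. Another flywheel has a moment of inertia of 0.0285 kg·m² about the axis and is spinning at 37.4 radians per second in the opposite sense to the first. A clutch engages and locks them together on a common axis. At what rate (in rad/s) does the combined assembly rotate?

The coupling torques are internal; angular momentum about the shared axis is conserved.
Taking A's sense as positive: L = (1.760)(14.8) − (0.02850)(37.4) = 24.98 kg·m²·rad/s.
Combined I = 1.760 + 0.02850 = 1.788 kg·m².
ω_f = L / I = 24.98 / 1.788 = 13.97 rad/s.

|ω_f| ≈ 14.0 rad/s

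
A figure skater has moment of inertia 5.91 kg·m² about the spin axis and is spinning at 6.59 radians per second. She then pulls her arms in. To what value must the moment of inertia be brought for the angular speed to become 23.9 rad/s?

I₂ ≈ 1.63 kg·m²

Angular momentum about the spin axis is conserved since the torque about it is zero.
I₂ = I₁ω₁ / ω₂ = (5.91)(6.59) / (23.9) = 1.630 kg·m².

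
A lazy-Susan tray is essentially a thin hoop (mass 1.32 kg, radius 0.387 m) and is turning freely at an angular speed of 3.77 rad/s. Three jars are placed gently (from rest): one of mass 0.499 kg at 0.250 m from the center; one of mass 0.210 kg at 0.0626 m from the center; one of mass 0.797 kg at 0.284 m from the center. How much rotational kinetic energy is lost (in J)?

No external torque acts about the center; L_before = L_after.
I_p = (1.32)(0.387)² = 0.1977 kg·m².
Added inertia Σmr² = (0.499)(0.250)² + (0.210)(0.0626)² + (0.797)(0.284)² = 0.09629 kg·m²; I_f = 0.1977 + 0.09629 = 0.2940 kg·m².
ω_f = I_p ω_i / I_f = (0.1977)(3.77) / 0.2940 = 2.535 rad/s.
KE_i = ½(0.1977)(3.770 rad/s)² = 1.405 J; KE_f = ½(0.2940)(2.535)² = 0.9447 J.

energy lost ≈ 0.460 J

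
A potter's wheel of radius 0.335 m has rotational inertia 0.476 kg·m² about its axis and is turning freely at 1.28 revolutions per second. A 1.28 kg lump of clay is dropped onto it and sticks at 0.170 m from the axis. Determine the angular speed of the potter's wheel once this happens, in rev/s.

No external torque acts about the axis; L_before = L_after.
Added inertia Σmr² = (1.28)(0.170)² = 0.03699 kg·m²; I_f = 0.4760 + 0.03699 = 0.5130 kg·m².
ω_f = I_p ω_i / I_f = (0.4760)(1.28) / 0.5130 = 1.188 rev/s.

ω_f ≈ 1.19 rev/s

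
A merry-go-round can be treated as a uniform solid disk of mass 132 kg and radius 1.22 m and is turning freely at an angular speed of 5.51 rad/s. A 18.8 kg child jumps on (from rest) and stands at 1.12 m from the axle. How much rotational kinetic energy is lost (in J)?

energy lost ≈ 289 J

The added mass arrives with no angular momentum about the axle, and any external torque about the axle is negligible, so the system's angular momentum is conserved.
I_p = ½(132)(1.22)² = 98.23 kg·m².
Added inertia Σmr² = (18.8)(1.12)² = 23.58 kg·m²; I_f = 98.23 + 23.58 = 121.8 kg·m².
ω_f = I_p ω_i / I_f = (98.23)(5.51) / 121.8 = 4.443 rad/s.
KE_i = ½(98.23)(5.510 rad/s)² = 1491 J; KE_f = ½(121.8)(4.443)² = 1203 J.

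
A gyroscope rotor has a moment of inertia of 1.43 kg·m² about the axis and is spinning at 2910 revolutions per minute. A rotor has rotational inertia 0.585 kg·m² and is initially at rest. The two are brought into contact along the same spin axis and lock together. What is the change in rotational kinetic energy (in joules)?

No external torque acts about the common axis, so total angular momentum is conserved.
Taking A's sense as positive: L = (1.430)(2910) = 4161 kg·m²·rpm.
Combined I = 1.430 + 0.5850 = 2.015 kg·m².
ω_f = L / I = 4161 / 2.015 = 2065 rpm.
KE_i = ½ΣIω² = 66400 J; KE_f = ½(2.015)(216.3)² = 47120 J.

ΔKE ≈ -19300 J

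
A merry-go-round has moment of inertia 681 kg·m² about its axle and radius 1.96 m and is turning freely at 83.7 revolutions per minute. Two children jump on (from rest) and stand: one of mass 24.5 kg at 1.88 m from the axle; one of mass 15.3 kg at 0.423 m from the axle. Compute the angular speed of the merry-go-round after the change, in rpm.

No external torque acts about the axle; L_before = L_after.
Added inertia Σmr² = (24.5)(1.88)² + (15.3)(0.423)² = 89.33 kg·m²; I_f = 681.0 + 89.33 = 770.3 kg·m².
ω_f = I_p ω_i / I_f = (681.0)(83.7) / 770.3 = 73.99 rpm.

ω_f ≈ 74.0 rpm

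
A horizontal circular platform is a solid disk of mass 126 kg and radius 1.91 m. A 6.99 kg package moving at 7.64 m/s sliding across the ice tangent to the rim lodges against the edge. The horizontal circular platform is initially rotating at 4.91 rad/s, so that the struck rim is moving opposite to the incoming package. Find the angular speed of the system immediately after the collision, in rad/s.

The axle reaction passes through the central axle and exerts no torque about it; angular momentum about the central axle is conserved through the impact.
I_p = ½(126)(1.91)² = 229.8 kg·m². Taking the sense of the package's angular momentum as positive, L_{package} = m v R = (6.99)(7.64)(1.91) = 102.0 kg·m²/s.
L_i = −I_p ω_p + m v R = −(229.8)(4.91) + 102.0 = -1026 kg·m²/s.
After sticking, I_f = I_p + m R² = 229.8 + (6.99)(1.91)² = 255.3 kg·m².
ω_f = L_i / I_f = -1026 / 255.3 = -4.020 rad/s.

|ω_f| ≈ 4.02 rad/s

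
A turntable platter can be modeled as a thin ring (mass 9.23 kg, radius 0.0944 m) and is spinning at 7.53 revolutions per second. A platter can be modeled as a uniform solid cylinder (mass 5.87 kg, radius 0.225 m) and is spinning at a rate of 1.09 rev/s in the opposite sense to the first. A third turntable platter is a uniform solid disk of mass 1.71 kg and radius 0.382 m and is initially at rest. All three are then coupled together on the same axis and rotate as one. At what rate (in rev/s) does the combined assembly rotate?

|ω_f| ≈ 1.29 rev/s

No external torque acts about the common axis, so total angular momentum is conserved.
Moments of inertia: I_A = (9.23)(0.0944)² = 0.08225 kg·m²; I_B = ½(5.87)(0.225)² = 0.1486 kg·m²; I_C = ½(1.71)(0.382)² = 0.1248 kg·m².
Taking A's sense as positive: L = (0.08225)(7.53) − (0.1486)(1.09) = 0.4574 kg·m²·rev/s.
Combined I = 0.08225 + 0.1486 + 0.1248 = 0.3556 kg·m².
ω_f = L / I = 0.4574 / 0.3556 = 1.286 rev/s.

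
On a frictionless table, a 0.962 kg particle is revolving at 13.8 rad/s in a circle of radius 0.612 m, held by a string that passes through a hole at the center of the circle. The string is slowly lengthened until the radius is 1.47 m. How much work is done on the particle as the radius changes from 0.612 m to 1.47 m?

W ≈ -28.4 J

The constraining force is radial, so m r² ω about the center is conserved.
ω₂ = ω₁ (r₁/r₂)² = (13.8)(0.612/1.47)² = 2.392 rad/s.
W = ΔKE = ½m(v₂² − v₁²) = -28.36 J.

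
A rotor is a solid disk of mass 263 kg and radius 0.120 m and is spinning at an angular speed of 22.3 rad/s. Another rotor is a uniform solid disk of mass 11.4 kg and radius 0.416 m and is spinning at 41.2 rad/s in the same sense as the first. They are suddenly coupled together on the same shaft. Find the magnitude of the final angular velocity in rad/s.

The coupling torques are internal; angular momentum about the shared axis is conserved.
Moments of inertia: I_A = ½(263)(0.120)² = 1.894 kg·m²; I_B = ½(11.4)(0.416)² = 0.9864 kg·m².
Taking A's sense as positive: L = (1.894)(22.3) + (0.9864)(41.2) = 82.87 kg·m²·rad/s.
Combined I = 1.894 + 0.9864 = 2.880 kg·m².
ω_f = L / I = 82.87 / 2.880 = 28.77 rad/s.

|ω_f| ≈ 28.8 rad/s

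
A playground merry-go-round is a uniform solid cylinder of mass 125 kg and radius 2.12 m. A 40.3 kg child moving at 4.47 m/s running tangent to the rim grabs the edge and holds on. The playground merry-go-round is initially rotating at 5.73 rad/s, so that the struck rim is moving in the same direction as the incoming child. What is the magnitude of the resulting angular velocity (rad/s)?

The axle reaction passes through the axle and exerts no torque about it; angular momentum about the axle is conserved through the impact.
I_p = ½(125)(2.12)² = 280.9 kg·m². Taking the sense of the child's angular momentum as positive, L_{child} = m v R = (40.3)(4.47)(2.12) = 381.9 kg·m²/s.
L_i = +I_p ω_p + m v R = +(280.9)(5.73) + 381.9 = 1991 kg·m²/s.
After sticking, I_f = I_p + m R² = 280.9 + (40.3)(2.12)² = 462.0 kg·m².
ω_f = L_i / I_f = 1991 / 462.0 = 4.310 rad/s.

|ω_f| ≈ 4.31 rad/s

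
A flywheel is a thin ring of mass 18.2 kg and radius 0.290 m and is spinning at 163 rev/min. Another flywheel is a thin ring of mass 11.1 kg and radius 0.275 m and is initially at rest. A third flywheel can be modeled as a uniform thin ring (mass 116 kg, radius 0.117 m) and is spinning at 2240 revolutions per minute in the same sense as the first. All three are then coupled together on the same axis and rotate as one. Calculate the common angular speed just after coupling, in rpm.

The coupling torques are internal; angular momentum about the shared axis is conserved.
Moments of inertia: I_A = (18.2)(0.290)² = 1.531 kg·m²; I_B = (11.1)(0.275)² = 0.8394 kg·m²; I_C = (116)(0.117)² = 1.588 kg·m².
Taking A's sense as positive: L = (1.531)(163) + (1.588)(2240) = 3806 kg·m²·rpm.
Combined I = 1.531 + 0.8394 + 1.588 = 3.958 kg·m².
ω_f = L / I = 3806 / 3.958 = 961.7 rpm.

|ω_f| ≈ 962 rpm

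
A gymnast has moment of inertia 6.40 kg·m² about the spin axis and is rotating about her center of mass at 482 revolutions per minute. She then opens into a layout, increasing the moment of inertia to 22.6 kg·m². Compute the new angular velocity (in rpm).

ω₂ ≈ 136 rpm

Angular momentum about the spin axis is conserved since the torque about it is zero.
ω₂ = I₁ω₁ / I₂ = (6.400)(482 rpm) / (22.60) = 136.5 rpm.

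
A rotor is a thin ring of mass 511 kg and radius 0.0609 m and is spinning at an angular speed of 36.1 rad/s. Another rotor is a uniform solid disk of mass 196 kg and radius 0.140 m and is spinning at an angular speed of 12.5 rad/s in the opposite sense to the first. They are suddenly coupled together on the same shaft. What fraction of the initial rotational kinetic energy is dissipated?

No external torque acts about the common axis, so total angular momentum is conserved.
Moments of inertia: I_A = (511)(0.0609)² = 1.895 kg·m²; I_B = ½(196)(0.140)² = 1.921 kg·m².
Taking A's sense as positive: L = (1.895)(36.1) − (1.921)(12.5) = 44.41 kg·m²·rad/s.
Combined I = 1.895 + 1.921 = 3.816 kg·m².
ω_f = L / I = 44.41 / 3.816 = 11.64 rad/s.
KE_i = ½ΣIω² = 1385 J; KE_f = ½(3.816)(11.64)² = 258.4 J.
Fraction dissipated = (KE_i − KE_f)/KE_i = 0.8134.

fraction ≈ 0.813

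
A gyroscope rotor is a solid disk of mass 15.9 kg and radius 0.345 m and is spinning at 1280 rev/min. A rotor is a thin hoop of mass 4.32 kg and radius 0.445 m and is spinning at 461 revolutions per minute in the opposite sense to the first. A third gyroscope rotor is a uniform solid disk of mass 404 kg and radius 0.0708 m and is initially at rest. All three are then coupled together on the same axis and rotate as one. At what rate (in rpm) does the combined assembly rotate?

|ω_f| ≈ 290 rpm

The coupling torques are internal; angular momentum about the shared axis is conserved.
Moments of inertia: I_A = ½(15.9)(0.345)² = 0.9462 kg·m²; I_B = (4.32)(0.445)² = 0.8555 kg·m²; I_C = ½(404)(0.0708)² = 1.013 kg·m².
Taking A's sense as positive: L = (0.9462)(1280) − (0.8555)(461) = 816.8 kg·m²·rpm.
Combined I = 0.9462 + 0.8555 + 1.013 = 2.814 kg·m².
ω_f = L / I = 816.8 / 2.814 = 290.2 rpm.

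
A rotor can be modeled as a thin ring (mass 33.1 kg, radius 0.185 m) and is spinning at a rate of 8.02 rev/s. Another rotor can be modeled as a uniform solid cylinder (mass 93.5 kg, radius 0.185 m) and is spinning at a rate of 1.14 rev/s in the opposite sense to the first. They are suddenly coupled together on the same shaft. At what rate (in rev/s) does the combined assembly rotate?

No external torque acts about the common axis, so total angular momentum is conserved.
Moments of inertia: I_A = (33.1)(0.185)² = 1.133 kg·m²; I_B = ½(93.5)(0.185)² = 1.600 kg·m².
Taking A's sense as positive: L = (1.133)(8.02) − (1.600)(1.14) = 7.261 kg·m²·rev/s.
Combined I = 1.133 + 1.600 = 2.733 kg·m².
ω_f = L / I = 7.261 / 2.733 = 2.657 rev/s.

|ω_f| ≈ 2.66 rev/s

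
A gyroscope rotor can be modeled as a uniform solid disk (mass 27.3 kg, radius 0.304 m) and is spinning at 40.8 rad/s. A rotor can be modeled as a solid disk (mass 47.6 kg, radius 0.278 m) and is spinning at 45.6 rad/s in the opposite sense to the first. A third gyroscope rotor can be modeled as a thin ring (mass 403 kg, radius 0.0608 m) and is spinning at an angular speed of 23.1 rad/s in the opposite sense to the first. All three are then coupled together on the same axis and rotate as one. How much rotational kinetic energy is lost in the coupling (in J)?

The coupling torques are internal; angular momentum about the shared axis is conserved.
Moments of inertia: I_A = ½(27.3)(0.304)² = 1.261 kg·m²; I_B = ½(47.6)(0.278)² = 1.839 kg·m²; I_C = (403)(0.0608)² = 1.490 kg·m².
Taking A's sense as positive: L = (1.261)(40.8) − (1.839)(45.6) − (1.490)(23.1) = -66.82 kg·m²·rad/s.
Combined I = 1.261 + 1.839 + 1.490 = 4.591 kg·m².
ω_f = L / I = -66.82 / 4.591 = -14.56 rad/s.
KE_i = ½ΣIω² = 3360 J; KE_f = ½(4.591)(14.56)² = 486.3 J.

ΔKE lost ≈ 2870 J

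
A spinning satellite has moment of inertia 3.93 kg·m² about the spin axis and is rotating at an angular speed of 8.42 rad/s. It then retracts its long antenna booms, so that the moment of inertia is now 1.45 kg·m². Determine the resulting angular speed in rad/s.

With no external torque about the axis, L is conserved: I₁ω₁ = I₂ω₂.
ω₂ = I₁ω₁ / I₂ = (3.930)(8.42 rad/s) / (1.450) = 22.82 rad/s.

ω₂ ≈ 22.8 rad/s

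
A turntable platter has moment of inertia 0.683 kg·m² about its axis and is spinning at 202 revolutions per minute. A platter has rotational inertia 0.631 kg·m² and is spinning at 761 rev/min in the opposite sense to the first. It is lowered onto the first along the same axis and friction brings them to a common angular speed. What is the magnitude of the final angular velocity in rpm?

|ω_f| ≈ 260 rpm

No external torque acts about the common axis, so total angular momentum is conserved.
Taking A's sense as positive: L = (0.6830)(202) − (0.6310)(761) = -342.2 kg·m²·rpm.
Combined I = 0.6830 + 0.6310 = 1.314 kg·m².
ω_f = L / I = -342.2 / 1.314 = -260.4 rpm.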